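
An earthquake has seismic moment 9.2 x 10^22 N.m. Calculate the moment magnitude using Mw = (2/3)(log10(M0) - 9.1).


log10(M0) = log10(9.2 x 10^22) = 22.9638
Mw = 2/3 * (22.9638 - 9.1)
= 2/3 * 13.8638
= 9.24

9.24


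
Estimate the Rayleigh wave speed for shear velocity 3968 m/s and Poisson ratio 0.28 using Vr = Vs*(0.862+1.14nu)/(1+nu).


Numerator factor = 0.862 + 1.14*0.28 = 1.1812
Denominator = 1 + 0.28 = 1.28
Vr = 3968 * 1.1812 / 1.28 = 3661.72 m/s

3661.72


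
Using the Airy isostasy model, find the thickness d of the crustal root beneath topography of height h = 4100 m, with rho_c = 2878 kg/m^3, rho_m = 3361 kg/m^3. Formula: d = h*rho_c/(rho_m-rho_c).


rho_m - rho_c = 3361 - 2878 = 483
d = 4100 * 2878 / 483
= 11799800 / 483
= 24430.23 m

24430.23


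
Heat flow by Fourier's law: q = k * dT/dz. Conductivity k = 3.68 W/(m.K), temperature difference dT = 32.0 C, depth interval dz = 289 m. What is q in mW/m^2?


q = k * dT / dz * 1000
= 3.68 * 32.0 / 289 * 1000
= 0.407474 * 1000
= 407.474 mW/m^2

407.474


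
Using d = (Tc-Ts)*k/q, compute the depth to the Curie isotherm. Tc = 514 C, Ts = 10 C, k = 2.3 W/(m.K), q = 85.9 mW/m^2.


T_Curie - T_surf = 514 - 10 = 504 C
Convert q to W/m^2: 85.9 mW/m^2 = 0.0859 W/m^2
d = 504 * 2.3 / 0.0859 = 13494.76 m

13494.76


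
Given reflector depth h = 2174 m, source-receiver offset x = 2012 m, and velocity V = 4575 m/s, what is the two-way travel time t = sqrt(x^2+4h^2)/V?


x^2 + 4h^2 = 2012^2 + 4*2174^2 = 4048144 + 18905104 = 22953248
sqrt(22953248) = 4790.9548
t = 4790.9548 / 4575 = 1.0472 s

1.0472


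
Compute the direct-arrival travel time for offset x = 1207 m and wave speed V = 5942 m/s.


t = x / V
= 1207 / 5942
= 0.2031 s

0.2031


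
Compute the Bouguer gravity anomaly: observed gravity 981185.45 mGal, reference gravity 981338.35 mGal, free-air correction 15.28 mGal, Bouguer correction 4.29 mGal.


BA = g_obs - g_ref + FAC - BC
= 981185.45 - 981338.35 + 15.28 - 4.29
= -141.91 mGal

-141.91


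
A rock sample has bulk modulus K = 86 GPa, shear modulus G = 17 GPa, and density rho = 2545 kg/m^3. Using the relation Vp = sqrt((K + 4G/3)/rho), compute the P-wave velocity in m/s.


First compute the effective modulus:
K + 4G/3 = 86e9 + 4*17e9/3 = 108666666666.67 Pa
Then divide by density:
108666666666.67 / 2545 = 42698100.8513 Pa/(kg/m^3)
Take the square root:
Vp = sqrt(42698100.8513) = 6534.38 m/s

6534.38


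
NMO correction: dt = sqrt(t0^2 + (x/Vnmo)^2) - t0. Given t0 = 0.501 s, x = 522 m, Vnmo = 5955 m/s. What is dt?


x/Vnmo = 522/5955 = 0.087657
(x/Vnmo)^2 = 0.007684
t0^2 = 0.251001
sqrt(0.251001 + 0.007684) = 0.508611
dt = 0.508611 - 0.501 = 0.007611

0.007611


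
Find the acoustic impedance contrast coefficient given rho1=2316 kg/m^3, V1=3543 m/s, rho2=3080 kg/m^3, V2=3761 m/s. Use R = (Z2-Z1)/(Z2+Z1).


Z1 = 2316 * 3543 = 8205588
Z2 = 3080 * 3761 = 11583880
R = (11583880 - 8205588) / (11583880 + 8205588) = 3378292 / 19789468 = 0.1707

0.1707


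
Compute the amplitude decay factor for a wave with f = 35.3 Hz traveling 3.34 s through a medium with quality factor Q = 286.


pi*f*t/Q = pi*35.3*3.34/286 = 1.295105
A/A0 = exp(-1.295105) = 0.273869

0.273869


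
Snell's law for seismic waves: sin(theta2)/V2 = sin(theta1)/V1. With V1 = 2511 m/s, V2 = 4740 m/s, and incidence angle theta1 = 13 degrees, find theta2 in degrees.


sin(theta1) = sin(13 deg) = 0.224951
sin(theta2) = V2/V1 * sin(theta1) = 4740/2511 * 0.224951 = 0.424639
theta2 = arcsin(0.424639) = 25.1278 degrees

25.1278


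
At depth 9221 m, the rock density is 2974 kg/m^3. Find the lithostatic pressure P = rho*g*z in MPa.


P = rho * g * z / 1e6
= 2974 * 9.81 * 9221 / 1e6
= 269022121.74 / 1e6
= 269.0221 MPa

269.0221


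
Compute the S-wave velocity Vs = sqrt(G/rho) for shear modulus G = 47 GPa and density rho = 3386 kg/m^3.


Convert G to Pa: G = 47e9 Pa
Compute G/rho = 47e9 / 3386 = 13880685.1742
Vs = sqrt(13880685.1742) = 3725.68 m/s

3725.68


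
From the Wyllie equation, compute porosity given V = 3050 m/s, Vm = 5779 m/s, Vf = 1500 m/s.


1/V - 1/Vm = 1/3050 - 1/5779 = 0.00015483
1/Vf - 1/Vm = 1/1500 - 1/5779 = 0.00049363
phi = 0.00015483 / 0.00049363 = 0.3137

0.3137


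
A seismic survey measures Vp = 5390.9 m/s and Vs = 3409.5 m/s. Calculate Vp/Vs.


Vp/Vs = 5390.9 / 3409.5
= 1.5811

1.5811


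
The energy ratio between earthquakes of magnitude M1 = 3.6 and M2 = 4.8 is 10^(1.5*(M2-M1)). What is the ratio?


M2 - M1 = 4.8 - 3.6 = 1.2
1.5 * 1.2 = 1.8
ratio = 10^1.8 = 63.1

63.1


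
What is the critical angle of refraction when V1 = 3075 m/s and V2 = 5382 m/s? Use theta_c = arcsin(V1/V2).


V1/V2 = 3075/5382 = 0.571349
theta_c = arcsin(0.571349) = 34.8443 degrees

34.8443


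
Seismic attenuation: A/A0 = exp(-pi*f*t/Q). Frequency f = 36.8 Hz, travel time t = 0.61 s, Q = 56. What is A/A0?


pi*f*t/Q = pi*36.8*0.61/56 = 1.25933
A/A0 = exp(-1.25933) = 0.283844

0.283844


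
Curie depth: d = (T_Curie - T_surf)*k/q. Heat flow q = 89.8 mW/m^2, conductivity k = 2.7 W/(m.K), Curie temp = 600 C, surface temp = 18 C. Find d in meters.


T_Curie - T_surf = 600 - 18 = 582 C
Convert q to W/m^2: 89.8 mW/m^2 = 0.0898 W/m^2
d = 582 * 2.7 / 0.0898 = 17498.89 m

17498.89


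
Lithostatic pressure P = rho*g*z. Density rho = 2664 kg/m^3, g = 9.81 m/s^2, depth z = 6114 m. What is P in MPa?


P = rho * g * z / 1e6
= 2664 * 9.81 * 6114 / 1e6
= 159782297.76 / 1e6
= 159.7823 MPa

159.7823


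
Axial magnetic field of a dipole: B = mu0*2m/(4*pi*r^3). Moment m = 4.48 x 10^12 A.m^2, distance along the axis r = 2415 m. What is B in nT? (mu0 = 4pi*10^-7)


m = 4.48 x 10^12 = 4480000000000 A.m^2
2m = 8960000000000 A.m^2
r^3 = 2415^3 = 14084823375
B = (4pi*10^-7) * 8960000000000 / (4*pi * 14084823375) * 1e9
= 11259468.070466 / 176995110568.04 * 1e9
= 63614.5712 nT

63614.5712


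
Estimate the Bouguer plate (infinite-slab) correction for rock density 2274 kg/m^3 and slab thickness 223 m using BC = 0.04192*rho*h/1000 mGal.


BC = 0.04192 * rho * h / 1000
= 0.04192 * 2274 * 223 / 1000
= 21.2577 mGal

21.2577


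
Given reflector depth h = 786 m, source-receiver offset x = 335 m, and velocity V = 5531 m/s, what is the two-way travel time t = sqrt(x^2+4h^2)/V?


x^2 + 4h^2 = 335^2 + 4*786^2 = 112225 + 2471184 = 2583409
sqrt(2583409) = 1607.2987
t = 1607.2987 / 5531 = 0.2906 s

0.2906


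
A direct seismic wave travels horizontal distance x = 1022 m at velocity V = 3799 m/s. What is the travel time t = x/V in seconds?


t = x / V
= 1022 / 3799
= 0.269 s

0.269


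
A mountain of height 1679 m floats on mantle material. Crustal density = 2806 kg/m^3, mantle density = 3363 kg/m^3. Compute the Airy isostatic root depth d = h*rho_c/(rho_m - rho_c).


rho_m - rho_c = 3363 - 2806 = 557
d = 1679 * 2806 / 557
= 4711274 / 557
= 8458.3 m

8458.3


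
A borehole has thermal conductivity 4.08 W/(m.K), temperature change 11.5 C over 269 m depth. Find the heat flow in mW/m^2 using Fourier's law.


q = k * dT / dz * 1000
= 4.08 * 11.5 / 269 * 1000
= 0.174424 * 1000
= 174.4238 mW/m^2

174.4238


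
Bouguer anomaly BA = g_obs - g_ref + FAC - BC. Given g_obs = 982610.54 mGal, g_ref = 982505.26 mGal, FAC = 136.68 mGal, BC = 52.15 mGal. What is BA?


BA = g_obs - g_ref + FAC - BC
= 982610.54 - 982505.26 + 136.68 - 52.15
= 189.81 mGal

189.81


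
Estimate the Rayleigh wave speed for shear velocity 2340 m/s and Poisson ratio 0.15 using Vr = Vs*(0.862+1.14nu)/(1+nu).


Numerator factor = 0.862 + 1.14*0.15 = 1.033
Denominator = 1 + 0.15 = 1.15
Vr = 2340 * 1.033 / 1.15 = 2101.93 m/s

2101.93


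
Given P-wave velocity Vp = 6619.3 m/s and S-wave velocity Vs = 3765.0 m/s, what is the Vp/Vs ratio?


Vp/Vs = 6619.3 / 3765.0
= 1.7581

1.7581


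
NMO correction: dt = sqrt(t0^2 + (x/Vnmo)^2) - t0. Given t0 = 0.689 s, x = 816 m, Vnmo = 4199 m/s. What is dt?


x/Vnmo = 816/4199 = 0.194332
(x/Vnmo)^2 = 0.037765
t0^2 = 0.474721
sqrt(0.474721 + 0.037765) = 0.715881
dt = 0.715881 - 0.689 = 0.026881

0.026881


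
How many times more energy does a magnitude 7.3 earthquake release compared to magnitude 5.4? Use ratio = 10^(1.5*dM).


M2 - M1 = 7.3 - 5.4 = 1.9
1.5 * 1.9 = 2.85
ratio = 10^2.85 = 707.95

707.95


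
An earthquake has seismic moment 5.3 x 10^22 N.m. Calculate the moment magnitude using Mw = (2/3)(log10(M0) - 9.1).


log10(M0) = log10(5.3 x 10^22) = 22.7243
Mw = 2/3 * (22.7243 - 9.1)
= 2/3 * 13.6243
= 9.08

9.08


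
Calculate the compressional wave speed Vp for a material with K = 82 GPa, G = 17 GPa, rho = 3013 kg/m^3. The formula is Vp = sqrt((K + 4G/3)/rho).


First compute the effective modulus:
K + 4G/3 = 82e9 + 4*17e9/3 = 104666666666.67 Pa
Then divide by density:
104666666666.67 / 3013 = 34738356.0128 Pa/(kg/m^3)
Take the square root:
Vp = sqrt(34738356.0128) = 5893.93 m/s

5893.93


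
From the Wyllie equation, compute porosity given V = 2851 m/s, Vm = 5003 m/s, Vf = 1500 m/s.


1/V - 1/Vm = 1/2851 - 1/5003 = 0.00015087
1/Vf - 1/Vm = 1/1500 - 1/5003 = 0.00046679
phi = 0.00015087 / 0.00046679 = 0.3232

0.3232


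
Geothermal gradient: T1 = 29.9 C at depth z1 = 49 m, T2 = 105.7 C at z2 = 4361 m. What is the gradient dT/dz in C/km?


dT = 105.7 - 29.9 = 75.8 C
dz = 4361 - 49 = 4312 m
gradient = dT/dz * 1000 = 75.8/4312 * 1000 = 17.5788 C/km

17.5788


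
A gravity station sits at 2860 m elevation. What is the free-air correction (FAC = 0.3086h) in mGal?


FAC = 0.3086 * h
= 0.3086 * 2860
= 882.596 mGal

882.596


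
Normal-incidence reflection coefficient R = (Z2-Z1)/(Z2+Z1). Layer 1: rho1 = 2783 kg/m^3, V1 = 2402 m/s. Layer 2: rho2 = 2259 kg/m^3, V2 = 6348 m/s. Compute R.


Z1 = 2783 * 2402 = 6684766
Z2 = 2259 * 6348 = 14340132
R = (14340132 - 6684766) / (14340132 + 6684766) = 7655366 / 21024898 = 0.3641

0.3641


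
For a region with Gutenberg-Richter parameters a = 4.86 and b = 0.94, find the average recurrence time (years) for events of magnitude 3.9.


log10(N) = 4.86 - 0.94*3.9 = 1.194
N = 10^1.194 = 15.631476
T = 1/N = 1/15.631476 = 0.064 years

0.064


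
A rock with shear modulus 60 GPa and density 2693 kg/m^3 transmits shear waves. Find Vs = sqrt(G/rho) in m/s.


Convert G to Pa: G = 60e9 Pa
Compute G/rho = 60e9 / 2693 = 22279985.1467
Vs = sqrt(22279985.1467) = 4720.17 m/s

4720.17


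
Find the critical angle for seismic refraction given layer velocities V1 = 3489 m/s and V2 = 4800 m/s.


V1/V2 = 3489/4800 = 0.726875
theta_c = arcsin(0.726875) = 46.6251 degrees

46.6251


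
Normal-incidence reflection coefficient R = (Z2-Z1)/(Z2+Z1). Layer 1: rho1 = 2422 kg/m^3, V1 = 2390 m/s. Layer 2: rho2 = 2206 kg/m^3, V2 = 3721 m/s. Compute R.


Z1 = 2422 * 2390 = 5788580
Z2 = 2206 * 3721 = 8208526
R = (8208526 - 5788580) / (8208526 + 5788580) = 2419946 / 13997106 = 0.1729

0.1729


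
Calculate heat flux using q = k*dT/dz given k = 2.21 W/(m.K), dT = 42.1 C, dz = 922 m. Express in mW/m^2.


q = k * dT / dz * 1000
= 2.21 * 42.1 / 922 * 1000
= 0.100912 * 1000
= 100.9121 mW/m^2

100.9121


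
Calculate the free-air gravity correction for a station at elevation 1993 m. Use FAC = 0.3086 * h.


FAC = 0.3086 * h
= 0.3086 * 1993
= 615.0398 mGal

615.0398


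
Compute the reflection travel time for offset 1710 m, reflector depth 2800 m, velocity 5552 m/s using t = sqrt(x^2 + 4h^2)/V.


x^2 + 4h^2 = 1710^2 + 4*2800^2 = 2924100 + 31360000 = 34284100
sqrt(34284100) = 5855.2626
t = 5855.2626 / 5552 = 1.0546 s

1.0546


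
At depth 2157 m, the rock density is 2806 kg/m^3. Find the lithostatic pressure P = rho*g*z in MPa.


P = rho * g * z / 1e6
= 2806 * 9.81 * 2157 / 1e6
= 59375437.02 / 1e6
= 59.3754 MPa

59.3754


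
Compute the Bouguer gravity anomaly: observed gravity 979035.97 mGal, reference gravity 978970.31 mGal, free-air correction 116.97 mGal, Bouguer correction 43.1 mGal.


BA = g_obs - g_ref + FAC - BC
= 979035.97 - 978970.31 + 116.97 - 43.1
= 139.53 mGal

139.53


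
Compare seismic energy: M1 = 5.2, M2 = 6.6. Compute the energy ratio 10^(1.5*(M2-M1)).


M2 - M1 = 6.6 - 5.2 = 1.4
1.5 * 1.4 = 2.1
ratio = 10^2.1 = 125.89

125.89


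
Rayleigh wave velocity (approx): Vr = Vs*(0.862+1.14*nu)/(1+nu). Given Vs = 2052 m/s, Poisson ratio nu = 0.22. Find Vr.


Numerator factor = 0.862 + 1.14*0.22 = 1.1128
Denominator = 1 + 0.22 = 1.22
Vr = 2052 * 1.1128 / 1.22 = 1871.69 m/s

1871.69


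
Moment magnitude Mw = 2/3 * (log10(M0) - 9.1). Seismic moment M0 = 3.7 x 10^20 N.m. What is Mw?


log10(M0) = log10(3.7 x 10^20) = 20.5682
Mw = 2/3 * (20.5682 - 9.1)
= 2/3 * 11.4682
= 7.65

7.65


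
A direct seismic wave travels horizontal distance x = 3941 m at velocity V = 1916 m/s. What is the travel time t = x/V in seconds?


t = x / V
= 3941 / 1916
= 2.0569 s

2.0569


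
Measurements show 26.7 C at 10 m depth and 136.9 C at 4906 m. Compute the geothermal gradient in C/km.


dT = 136.9 - 26.7 = 110.2 C
dz = 4906 - 10 = 4896 m
gradient = dT/dz * 1000 = 110.2/4896 * 1000 = 22.5082 C/km

22.5082


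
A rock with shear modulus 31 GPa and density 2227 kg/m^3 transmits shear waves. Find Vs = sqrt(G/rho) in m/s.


Convert G to Pa: G = 31e9 Pa
Compute G/rho = 31e9 / 2227 = 13920071.8455
Vs = sqrt(13920071.8455) = 3730.96 m/s

3730.96


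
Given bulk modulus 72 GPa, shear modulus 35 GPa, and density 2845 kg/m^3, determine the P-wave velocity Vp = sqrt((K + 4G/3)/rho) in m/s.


First compute the effective modulus:
K + 4G/3 = 72e9 + 4*35e9/3 = 118666666666.67 Pa
Then divide by density:
118666666666.67 / 2845 = 41710603.3978 Pa/(kg/m^3)
Take the square root:
Vp = sqrt(41710603.3978) = 6458.37 m/s

6458.37


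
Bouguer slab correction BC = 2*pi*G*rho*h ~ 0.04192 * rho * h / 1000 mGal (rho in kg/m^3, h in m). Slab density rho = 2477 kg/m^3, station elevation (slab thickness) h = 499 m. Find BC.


BC = 0.04192 * rho * h / 1000
= 0.04192 * 2477 * 499 / 1000
= 51.8141 mGal

51.8141


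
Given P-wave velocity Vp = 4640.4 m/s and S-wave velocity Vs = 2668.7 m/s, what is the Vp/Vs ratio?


Vp/Vs = 4640.4 / 2668.7
= 1.7388

1.7388


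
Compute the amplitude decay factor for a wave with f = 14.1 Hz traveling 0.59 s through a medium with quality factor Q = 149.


pi*f*t/Q = pi*14.1*0.59/149 = 0.175402
A/A0 = exp(-0.175402) = 0.83912

0.83912


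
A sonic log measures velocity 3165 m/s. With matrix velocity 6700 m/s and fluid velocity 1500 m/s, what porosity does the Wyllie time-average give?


1/V - 1/Vm = 1/3165 - 1/6700 = 0.0001667
1/Vf - 1/Vm = 1/1500 - 1/6700 = 0.00051741
phi = 0.0001667 / 0.00051741 = 0.3222

0.3222


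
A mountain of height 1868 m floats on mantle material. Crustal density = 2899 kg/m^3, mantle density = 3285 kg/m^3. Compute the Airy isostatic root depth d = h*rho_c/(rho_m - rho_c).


rho_m - rho_c = 3285 - 2899 = 386
d = 1868 * 2899 / 386
= 5415332 / 386
= 14029.36 m

14029.36


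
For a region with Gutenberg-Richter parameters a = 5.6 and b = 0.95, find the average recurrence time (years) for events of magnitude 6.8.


log10(N) = 5.6 - 0.95*6.8 = -0.86
N = 10^-0.86 = 0.138038
T = 1/N = 1/0.138038 = 7.2444 years

7.2444


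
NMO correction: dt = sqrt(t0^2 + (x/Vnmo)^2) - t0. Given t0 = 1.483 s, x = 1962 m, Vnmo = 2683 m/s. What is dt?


x/Vnmo = 1962/2683 = 0.731271
(x/Vnmo)^2 = 0.534757
t0^2 = 2.199289
sqrt(2.199289 + 0.534757) = 1.653495
dt = 1.653495 - 1.483 = 0.170495

0.170495


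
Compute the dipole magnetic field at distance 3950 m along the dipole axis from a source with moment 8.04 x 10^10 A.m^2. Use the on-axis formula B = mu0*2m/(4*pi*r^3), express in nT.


m = 8.04 x 10^10 = 80400000000 A.m^2
2m = 160800000000 A.m^2
r^3 = 3950^3 = 61629875000
B = (4pi*10^-7) * 160800000000 / (4*pi * 61629875000) * 1e9
= 202067.239479 / 774463850166.63 * 1e9
= 260.9124 nT

260.9124


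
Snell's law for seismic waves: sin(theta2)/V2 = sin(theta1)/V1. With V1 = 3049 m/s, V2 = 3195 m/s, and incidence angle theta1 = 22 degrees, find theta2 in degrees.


sin(theta1) = sin(22 deg) = 0.374607
sin(theta2) = V2/V1 * sin(theta1) = 3195/3049 * 0.374607 = 0.392544
theta2 = arcsin(0.392544) = 23.1129 degrees

23.1129


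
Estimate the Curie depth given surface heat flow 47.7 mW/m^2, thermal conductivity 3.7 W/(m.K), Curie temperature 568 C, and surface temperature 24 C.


T_Curie - T_surf = 568 - 24 = 544 C
Convert q to W/m^2: 47.7 mW/m^2 = 0.0477 W/m^2
d = 544 * 3.7 / 0.0477 = 42197.06 m

42197.06


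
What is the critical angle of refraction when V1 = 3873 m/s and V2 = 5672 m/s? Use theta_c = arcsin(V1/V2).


V1/V2 = 3873/5672 = 0.682828
theta_c = arcsin(0.682828) = 43.065 degrees

43.065


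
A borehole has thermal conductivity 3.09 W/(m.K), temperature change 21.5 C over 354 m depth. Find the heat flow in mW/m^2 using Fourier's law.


q = k * dT / dz * 1000
= 3.09 * 21.5 / 354 * 1000
= 0.187669 * 1000
= 187.6695 mW/m^2

187.6695


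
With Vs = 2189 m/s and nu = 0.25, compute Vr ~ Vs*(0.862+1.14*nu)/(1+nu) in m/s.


Numerator factor = 0.862 + 1.14*0.25 = 1.147
Denominator = 1 + 0.25 = 1.25
Vr = 2189 * 1.147 / 1.25 = 2008.63 m/s

2008.63


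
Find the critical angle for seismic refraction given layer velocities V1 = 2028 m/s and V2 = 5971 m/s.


V1/V2 = 2028/5971 = 0.339642
theta_c = arcsin(0.339642) = 19.855 degrees

19.855


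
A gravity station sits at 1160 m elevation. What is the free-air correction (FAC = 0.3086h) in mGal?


FAC = 0.3086 * h
= 0.3086 * 1160
= 357.976 mGal

357.976


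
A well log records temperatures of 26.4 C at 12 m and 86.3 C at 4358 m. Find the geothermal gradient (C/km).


dT = 86.3 - 26.4 = 59.9 C
dz = 4358 - 12 = 4346 m
gradient = dT/dz * 1000 = 59.9/4346 * 1000 = 13.7828 C/km

13.7828


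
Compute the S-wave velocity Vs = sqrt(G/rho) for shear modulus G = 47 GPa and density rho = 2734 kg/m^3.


Convert G to Pa: G = 47e9 Pa
Compute G/rho = 47e9 / 2734 = 17190929.0417
Vs = sqrt(17190929.0417) = 4146.19 m/s

4146.19


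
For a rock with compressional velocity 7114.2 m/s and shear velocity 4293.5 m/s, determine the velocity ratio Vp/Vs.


Vp/Vs = 7114.2 / 4293.5
= 1.657

1.657


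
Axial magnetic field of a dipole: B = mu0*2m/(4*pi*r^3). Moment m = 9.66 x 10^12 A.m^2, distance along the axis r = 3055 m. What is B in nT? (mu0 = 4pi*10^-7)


m = 9.66 x 10^12 = 9660000000000 A.m^2
2m = 19320000000000 A.m^2
r^3 = 3055^3 = 28512391375
B = (4pi*10^-7) * 19320000000000 / (4*pi * 28512391375) * 1e9
= 24278228.026942 / 358297277119.91 * 1e9
= 67760.0126 nT

67760.0126


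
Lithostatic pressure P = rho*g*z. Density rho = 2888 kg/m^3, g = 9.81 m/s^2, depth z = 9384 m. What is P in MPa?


P = rho * g * z / 1e6
= 2888 * 9.81 * 9384 / 1e6
= 265860731.52 / 1e6
= 265.8607 MPa

265.8607


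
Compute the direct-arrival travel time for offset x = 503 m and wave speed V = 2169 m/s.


t = x / V
= 503 / 2169
= 0.2319 s

0.2319


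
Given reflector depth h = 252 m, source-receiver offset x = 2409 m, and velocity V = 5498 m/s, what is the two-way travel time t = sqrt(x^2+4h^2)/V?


x^2 + 4h^2 = 2409^2 + 4*252^2 = 5803281 + 254016 = 6057297
sqrt(6057297) = 2461.1577
t = 2461.1577 / 5498 = 0.4476 s

0.4476


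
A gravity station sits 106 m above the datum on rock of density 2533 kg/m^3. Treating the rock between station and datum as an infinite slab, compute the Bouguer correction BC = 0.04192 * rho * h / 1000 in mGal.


BC = 0.04192 * rho * h / 1000
= 0.04192 * 2533 * 106 / 1000
= 11.2554 mGal

11.2554


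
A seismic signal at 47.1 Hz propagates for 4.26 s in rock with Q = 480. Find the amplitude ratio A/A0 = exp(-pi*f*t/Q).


pi*f*t/Q = pi*47.1*4.26/480 = 1.313225
A/A0 = exp(-1.313225) = 0.268951

0.268951


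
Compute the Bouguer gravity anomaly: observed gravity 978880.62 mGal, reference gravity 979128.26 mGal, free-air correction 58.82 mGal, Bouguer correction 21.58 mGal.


BA = g_obs - g_ref + FAC - BC
= 978880.62 - 979128.26 + 58.82 - 21.58
= -210.4 mGal

-210.4


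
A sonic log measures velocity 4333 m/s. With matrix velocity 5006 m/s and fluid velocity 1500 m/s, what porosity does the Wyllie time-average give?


1/V - 1/Vm = 1/4333 - 1/5006 = 3.103e-05
1/Vf - 1/Vm = 1/1500 - 1/5006 = 0.00046691
phi = 3.103e-05 / 0.00046691 = 0.0665

0.0665


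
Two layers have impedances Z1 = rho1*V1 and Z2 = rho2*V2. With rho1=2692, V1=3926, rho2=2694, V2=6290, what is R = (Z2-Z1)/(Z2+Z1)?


Z1 = 2692 * 3926 = 10568792
Z2 = 2694 * 6290 = 16945260
R = (16945260 - 10568792) / (16945260 + 10568792) = 6376468 / 27514052 = 0.2318

0.2318


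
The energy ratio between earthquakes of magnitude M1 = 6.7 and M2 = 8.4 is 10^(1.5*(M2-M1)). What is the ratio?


M2 - M1 = 8.4 - 6.7 = 1.7
1.5 * 1.7 = 2.55
ratio = 10^2.55 = 354.81

354.81


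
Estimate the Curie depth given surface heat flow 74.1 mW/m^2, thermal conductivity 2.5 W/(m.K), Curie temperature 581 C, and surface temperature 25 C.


T_Curie - T_surf = 581 - 25 = 556 C
Convert q to W/m^2: 74.1 mW/m^2 = 0.0741 W/m^2
d = 556 * 2.5 / 0.0741 = 18758.43 m

18758.43


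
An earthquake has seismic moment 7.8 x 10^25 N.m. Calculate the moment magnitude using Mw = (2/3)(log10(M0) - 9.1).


log10(M0) = log10(7.8 x 10^25) = 25.8921
Mw = 2/3 * (25.8921 - 9.1)
= 2/3 * 16.7921
= 11.19

11.19


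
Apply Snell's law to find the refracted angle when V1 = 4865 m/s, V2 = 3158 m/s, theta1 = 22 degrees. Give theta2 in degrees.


sin(theta1) = sin(22 deg) = 0.374607
sin(theta2) = V2/V1 * sin(theta1) = 3158/4865 * 0.374607 = 0.243167
theta2 = arcsin(0.243167) = 14.0735 degrees

14.0735


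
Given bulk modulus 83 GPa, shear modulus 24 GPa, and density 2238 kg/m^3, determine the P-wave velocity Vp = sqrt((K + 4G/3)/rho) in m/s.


First compute the effective modulus:
K + 4G/3 = 83e9 + 4*24e9/3 = 115000000000.0 Pa
Then divide by density:
115000000000.0 / 2238 = 51385165.3262 Pa/(kg/m^3)
Take the square root:
Vp = sqrt(51385165.3262) = 7168.34 m/s

7168.34


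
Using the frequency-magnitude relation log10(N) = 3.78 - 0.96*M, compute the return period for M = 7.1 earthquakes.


log10(N) = 3.78 - 0.96*7.1 = -3.036
N = 10^-3.036 = 0.00092
T = 1/N = 1/0.00092 = 1086.4256 years

1086.4256


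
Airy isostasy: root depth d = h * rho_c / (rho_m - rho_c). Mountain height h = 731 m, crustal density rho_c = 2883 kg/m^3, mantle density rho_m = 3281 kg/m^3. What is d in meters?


rho_m - rho_c = 3281 - 2883 = 398
d = 731 * 2883 / 398
= 2107473 / 398
= 5295.16 m

5295.16


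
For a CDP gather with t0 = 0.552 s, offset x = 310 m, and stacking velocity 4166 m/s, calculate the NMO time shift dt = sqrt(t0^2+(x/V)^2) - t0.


x/Vnmo = 310/4166 = 0.074412
(x/Vnmo)^2 = 0.005537
t0^2 = 0.304704
sqrt(0.304704 + 0.005537) = 0.556993
dt = 0.556993 - 0.552 = 0.004993

0.004993


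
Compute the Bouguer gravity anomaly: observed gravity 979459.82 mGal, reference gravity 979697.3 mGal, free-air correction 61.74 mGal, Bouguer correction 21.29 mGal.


BA = g_obs - g_ref + FAC - BC
= 979459.82 - 979697.3 + 61.74 - 21.29
= -197.03 mGal

-197.03


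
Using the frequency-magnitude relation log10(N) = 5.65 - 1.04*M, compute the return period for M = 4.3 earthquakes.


log10(N) = 5.65 - 1.04*4.3 = 1.178
N = 10^1.178 = 15.066071
T = 1/N = 1/15.066071 = 0.0664 years

0.0664


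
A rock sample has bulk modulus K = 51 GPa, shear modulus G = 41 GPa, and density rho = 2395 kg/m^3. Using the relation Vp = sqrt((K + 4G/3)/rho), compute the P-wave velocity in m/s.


First compute the effective modulus:
K + 4G/3 = 51e9 + 4*41e9/3 = 105666666666.67 Pa
Then divide by density:
105666666666.67 / 2395 = 44119693.8065 Pa/(kg/m^3)
Take the square root:
Vp = sqrt(44119693.8065) = 6642.27 m/s

6642.27


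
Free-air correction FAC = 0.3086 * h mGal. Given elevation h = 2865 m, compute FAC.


FAC = 0.3086 * h
= 0.3086 * 2865
= 884.139 mGal

884.139


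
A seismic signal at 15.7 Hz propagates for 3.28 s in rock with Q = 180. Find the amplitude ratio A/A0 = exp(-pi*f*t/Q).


pi*f*t/Q = pi*15.7*3.28/180 = 0.898775
A/A0 = exp(-0.898775) = 0.407068

0.407068


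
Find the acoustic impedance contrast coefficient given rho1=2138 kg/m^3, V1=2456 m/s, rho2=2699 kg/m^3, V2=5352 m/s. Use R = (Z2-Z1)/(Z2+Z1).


Z1 = 2138 * 2456 = 5250928
Z2 = 2699 * 5352 = 14445048
R = (14445048 - 5250928) / (14445048 + 5250928) = 9194120 / 19695976 = 0.4668

0.4668


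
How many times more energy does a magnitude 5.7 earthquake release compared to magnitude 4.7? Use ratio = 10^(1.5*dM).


M2 - M1 = 5.7 - 4.7 = 1.0
1.5 * 1.0 = 1.5
ratio = 10^1.5 = 31.62

31.62


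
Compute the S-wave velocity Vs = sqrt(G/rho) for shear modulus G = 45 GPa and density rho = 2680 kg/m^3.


Convert G to Pa: G = 45e9 Pa
Compute G/rho = 45e9 / 2680 = 16791044.7761
Vs = sqrt(16791044.7761) = 4097.69 m/s

4097.69


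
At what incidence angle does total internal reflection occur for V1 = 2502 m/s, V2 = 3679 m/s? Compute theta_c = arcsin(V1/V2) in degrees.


V1/V2 = 2502/3679 = 0.680076
theta_c = arcsin(0.680076) = 42.8496 degrees

42.8496


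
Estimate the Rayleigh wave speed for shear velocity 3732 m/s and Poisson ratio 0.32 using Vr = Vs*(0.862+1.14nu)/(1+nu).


Numerator factor = 0.862 + 1.14*0.32 = 1.2268
Denominator = 1 + 0.32 = 1.32
Vr = 3732 * 1.2268 / 1.32 = 3468.5 m/s

3468.5


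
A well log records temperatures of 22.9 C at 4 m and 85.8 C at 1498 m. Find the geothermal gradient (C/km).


dT = 85.8 - 22.9 = 62.9 C
dz = 1498 - 4 = 1494 m
gradient = dT/dz * 1000 = 62.9/1494 * 1000 = 42.1017 C/km

42.1017


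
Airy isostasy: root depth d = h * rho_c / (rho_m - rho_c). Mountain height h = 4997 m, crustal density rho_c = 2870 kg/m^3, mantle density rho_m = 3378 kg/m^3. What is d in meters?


rho_m - rho_c = 3378 - 2870 = 508
d = 4997 * 2870 / 508
= 14341390 / 508
= 28231.08 m

28231.08


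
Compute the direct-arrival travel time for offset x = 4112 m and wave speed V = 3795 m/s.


t = x / V
= 4112 / 3795
= 1.0835 s

1.0835


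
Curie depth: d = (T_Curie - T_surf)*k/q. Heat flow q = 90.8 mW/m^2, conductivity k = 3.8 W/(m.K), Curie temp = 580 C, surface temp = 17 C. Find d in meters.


T_Curie - T_surf = 580 - 17 = 563 C
Convert q to W/m^2: 90.8 mW/m^2 = 0.0908 W/m^2
d = 563 * 3.8 / 0.0908 = 23561.67 m

23561.67


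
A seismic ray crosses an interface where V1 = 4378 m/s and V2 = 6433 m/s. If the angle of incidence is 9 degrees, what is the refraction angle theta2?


sin(theta1) = sin(9 deg) = 0.156434
sin(theta2) = V2/V1 * sin(theta1) = 6433/4378 * 0.156434 = 0.229864
theta2 = arcsin(0.229864) = 13.289 degrees

13.289


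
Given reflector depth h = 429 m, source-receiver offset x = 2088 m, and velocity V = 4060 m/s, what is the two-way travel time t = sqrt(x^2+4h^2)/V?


x^2 + 4h^2 = 2088^2 + 4*429^2 = 4359744 + 736164 = 5095908
sqrt(5095908) = 2257.4118
t = 2257.4118 / 4060 = 0.556 s

0.556


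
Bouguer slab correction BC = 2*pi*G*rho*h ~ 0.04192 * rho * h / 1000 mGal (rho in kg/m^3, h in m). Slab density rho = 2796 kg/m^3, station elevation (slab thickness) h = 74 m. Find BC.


BC = 0.04192 * rho * h / 1000
= 0.04192 * 2796 * 74 / 1000
= 8.6734 mGal

8.6734


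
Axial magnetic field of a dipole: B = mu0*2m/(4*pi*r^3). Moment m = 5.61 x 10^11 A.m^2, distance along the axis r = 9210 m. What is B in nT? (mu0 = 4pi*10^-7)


m = 5.61 x 10^11 = 561000000000 A.m^2
2m = 1122000000000 A.m^2
r^3 = 9210^3 = 781229961000
B = (4pi*10^-7) * 1122000000000 / (4*pi * 781229961000) * 1e9
= 1409946.782931 / 9817225224967.36 * 1e9
= 143.6197 nT

143.6197


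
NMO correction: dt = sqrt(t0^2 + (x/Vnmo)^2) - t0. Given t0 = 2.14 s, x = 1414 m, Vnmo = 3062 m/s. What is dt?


x/Vnmo = 1414/3062 = 0.46179
(x/Vnmo)^2 = 0.21325
t0^2 = 4.5796
sqrt(4.5796 + 0.21325) = 2.189258
dt = 2.189258 - 2.14 = 0.049258

0.049258


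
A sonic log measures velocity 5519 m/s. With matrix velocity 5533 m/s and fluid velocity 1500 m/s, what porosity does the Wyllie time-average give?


1/V - 1/Vm = 1/5519 - 1/5533 = 4.6e-07
1/Vf - 1/Vm = 1/1500 - 1/5533 = 0.00048593
phi = 4.6e-07 / 0.00048593 = 0.0009

9.000000e-04


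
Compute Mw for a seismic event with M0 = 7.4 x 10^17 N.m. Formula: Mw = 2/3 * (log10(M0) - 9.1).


log10(M0) = log10(7.4 x 10^17) = 17.8692
Mw = 2/3 * (17.8692 - 9.1)
= 2/3 * 8.7692
= 5.85

5.85


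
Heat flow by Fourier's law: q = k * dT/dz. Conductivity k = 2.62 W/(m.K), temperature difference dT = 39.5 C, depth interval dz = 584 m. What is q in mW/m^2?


q = k * dT / dz * 1000
= 2.62 * 39.5 / 584 * 1000
= 0.177209 * 1000
= 177.2089 mW/m^2

177.2089


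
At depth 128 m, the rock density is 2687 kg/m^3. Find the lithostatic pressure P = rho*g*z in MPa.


P = rho * g * z / 1e6
= 2687 * 9.81 * 128 / 1e6
= 3374012.16 / 1e6
= 3.374 MPa

3.374


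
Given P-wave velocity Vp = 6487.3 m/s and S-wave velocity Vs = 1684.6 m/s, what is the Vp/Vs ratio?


Vp/Vs = 6487.3 / 1684.6
= 3.8509

3.8509


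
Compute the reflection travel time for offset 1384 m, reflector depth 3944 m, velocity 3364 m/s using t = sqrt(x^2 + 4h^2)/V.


x^2 + 4h^2 = 1384^2 + 4*3944^2 = 1915456 + 62220544 = 64136000
sqrt(64136000) = 8008.4955
t = 8008.4955 / 3364 = 2.3806 s

2.3806


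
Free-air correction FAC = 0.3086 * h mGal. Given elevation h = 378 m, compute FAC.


FAC = 0.3086 * h
= 0.3086 * 378
= 116.6508 mGal

116.6508


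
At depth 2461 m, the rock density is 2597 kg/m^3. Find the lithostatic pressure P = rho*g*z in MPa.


P = rho * g * z / 1e6
= 2597 * 9.81 * 2461 / 1e6
= 62697838.77 / 1e6
= 62.6978 MPa

62.6978


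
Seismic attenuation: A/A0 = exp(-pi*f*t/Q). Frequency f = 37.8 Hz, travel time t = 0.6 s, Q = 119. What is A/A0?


pi*f*t/Q = pi*37.8*0.6/119 = 0.598751
A/A0 = exp(-0.598751) = 0.549498

0.549498


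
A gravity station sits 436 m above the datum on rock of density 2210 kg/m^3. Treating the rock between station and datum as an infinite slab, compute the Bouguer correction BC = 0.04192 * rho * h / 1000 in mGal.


BC = 0.04192 * rho * h / 1000
= 0.04192 * 2210 * 436 / 1000
= 40.3924 mGal

40.3924


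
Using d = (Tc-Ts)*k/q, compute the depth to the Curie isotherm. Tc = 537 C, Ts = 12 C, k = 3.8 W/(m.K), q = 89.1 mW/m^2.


T_Curie - T_surf = 537 - 12 = 525 C
Convert q to W/m^2: 89.1 mW/m^2 = 0.0891 W/m^2
d = 525 * 3.8 / 0.0891 = 22390.57 m

22390.57


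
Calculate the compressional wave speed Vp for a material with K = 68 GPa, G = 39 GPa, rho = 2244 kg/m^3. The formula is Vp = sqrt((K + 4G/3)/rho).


First compute the effective modulus:
K + 4G/3 = 68e9 + 4*39e9/3 = 120000000000.0 Pa
Then divide by density:
120000000000.0 / 2244 = 53475935.8289 Pa/(kg/m^3)
Take the square root:
Vp = sqrt(53475935.8289) = 7312.72 m/s

7312.72


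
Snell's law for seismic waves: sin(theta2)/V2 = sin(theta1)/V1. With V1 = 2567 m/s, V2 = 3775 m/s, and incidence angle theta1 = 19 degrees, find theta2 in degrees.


sin(theta1) = sin(19 deg) = 0.325568
sin(theta2) = V2/V1 * sin(theta1) = 3775/2567 * 0.325568 = 0.478777
theta2 = arcsin(0.478777) = 28.6055 degrees

28.6055


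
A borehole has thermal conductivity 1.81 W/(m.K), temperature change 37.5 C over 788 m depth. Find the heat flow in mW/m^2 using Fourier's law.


q = k * dT / dz * 1000
= 1.81 * 37.5 / 788 * 1000
= 0.086136 * 1000
= 86.1358 mW/m^2

86.1358


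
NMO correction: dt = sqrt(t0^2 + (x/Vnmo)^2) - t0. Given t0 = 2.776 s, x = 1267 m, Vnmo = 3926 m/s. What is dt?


x/Vnmo = 1267/3926 = 0.32272
(x/Vnmo)^2 = 0.104148
t0^2 = 7.706176
sqrt(7.706176 + 0.104148) = 2.794696
dt = 2.794696 - 2.776 = 0.018696

0.018696


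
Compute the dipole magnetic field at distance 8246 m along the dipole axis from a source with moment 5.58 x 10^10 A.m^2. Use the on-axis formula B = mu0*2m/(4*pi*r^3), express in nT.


m = 5.58 x 10^10 = 55800000000 A.m^2
2m = 111600000000 A.m^2
r^3 = 8246^3 = 560699270936
B = (4pi*10^-7) * 111600000000 / (4*pi * 560699270936) * 1e9
= 140240.696056 / 7045954841782.76 * 1e9
= 19.9037 nT

19.9037


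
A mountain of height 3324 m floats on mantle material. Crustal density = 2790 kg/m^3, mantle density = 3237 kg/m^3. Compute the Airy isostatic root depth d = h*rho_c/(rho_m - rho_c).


rho_m - rho_c = 3237 - 2790 = 447
d = 3324 * 2790 / 447
= 9273960 / 447
= 20747.11 m

20747.11


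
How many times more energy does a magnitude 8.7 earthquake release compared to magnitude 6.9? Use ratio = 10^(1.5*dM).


M2 - M1 = 8.7 - 6.9 = 1.8
1.5 * 1.8 = 2.7
ratio = 10^2.7 = 501.19

501.19


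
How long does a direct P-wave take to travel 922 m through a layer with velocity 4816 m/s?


t = x / V
= 922 / 4816
= 0.1914 s

0.1914


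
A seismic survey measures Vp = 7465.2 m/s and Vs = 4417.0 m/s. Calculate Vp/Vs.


Vp/Vs = 7465.2 / 4417.0
= 1.6901

1.6901


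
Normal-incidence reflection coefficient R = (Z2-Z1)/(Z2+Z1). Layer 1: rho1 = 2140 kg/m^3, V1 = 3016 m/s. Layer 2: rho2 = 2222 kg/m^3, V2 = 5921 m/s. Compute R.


Z1 = 2140 * 3016 = 6454240
Z2 = 2222 * 5921 = 13156462
R = (13156462 - 6454240) / (13156462 + 6454240) = 6702222 / 19610702 = 0.3418

0.3418


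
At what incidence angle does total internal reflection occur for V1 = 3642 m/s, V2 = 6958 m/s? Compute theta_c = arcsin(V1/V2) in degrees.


V1/V2 = 3642/6958 = 0.523426
theta_c = arcsin(0.523426) = 31.5624 degrees

31.5624


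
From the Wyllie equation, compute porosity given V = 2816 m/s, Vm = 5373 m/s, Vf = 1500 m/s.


1/V - 1/Vm = 1/2816 - 1/5373 = 0.000169
1/Vf - 1/Vm = 1/1500 - 1/5373 = 0.00048055
phi = 0.000169 / 0.00048055 = 0.3517

0.3517


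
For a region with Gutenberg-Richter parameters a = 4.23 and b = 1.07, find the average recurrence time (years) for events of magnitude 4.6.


log10(N) = 4.23 - 1.07*4.6 = -0.692
N = 10^-0.692 = 0.203236
T = 1/N = 1/0.203236 = 4.9204 years

4.9204


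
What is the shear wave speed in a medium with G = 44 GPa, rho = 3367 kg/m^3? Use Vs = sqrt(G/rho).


Convert G to Pa: G = 44e9 Pa
Compute G/rho = 44e9 / 3367 = 13068013.068
Vs = sqrt(13068013.068) = 3614.97 m/s

3614.97


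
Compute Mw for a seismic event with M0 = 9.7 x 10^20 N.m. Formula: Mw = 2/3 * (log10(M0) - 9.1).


log10(M0) = log10(9.7 x 10^20) = 20.9868
Mw = 2/3 * (20.9868 - 9.1)
= 2/3 * 11.8868
= 7.92

7.92


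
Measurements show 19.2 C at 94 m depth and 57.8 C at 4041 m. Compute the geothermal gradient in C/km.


dT = 57.8 - 19.2 = 38.6 C
dz = 4041 - 94 = 3947 m
gradient = dT/dz * 1000 = 38.6/3947 * 1000 = 9.7796 C/km

9.7796


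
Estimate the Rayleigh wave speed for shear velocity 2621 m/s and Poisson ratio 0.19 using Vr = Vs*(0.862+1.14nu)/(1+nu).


Numerator factor = 0.862 + 1.14*0.19 = 1.0786
Denominator = 1 + 0.19 = 1.19
Vr = 2621 * 1.0786 / 1.19 = 2375.64 m/s

2375.64


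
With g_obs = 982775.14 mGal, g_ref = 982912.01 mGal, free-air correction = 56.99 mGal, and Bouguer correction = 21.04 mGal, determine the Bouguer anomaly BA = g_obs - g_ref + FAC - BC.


BA = g_obs - g_ref + FAC - BC
= 982775.14 - 982912.01 + 56.99 - 21.04
= -100.92 mGal

-100.92


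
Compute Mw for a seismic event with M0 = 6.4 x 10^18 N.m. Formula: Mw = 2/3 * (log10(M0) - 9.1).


log10(M0) = log10(6.4 x 10^18) = 18.8062
Mw = 2/3 * (18.8062 - 9.1)
= 2/3 * 9.7062
= 6.47

6.47


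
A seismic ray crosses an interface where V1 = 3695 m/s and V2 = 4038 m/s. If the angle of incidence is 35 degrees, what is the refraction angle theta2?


sin(theta1) = sin(35 deg) = 0.573576
sin(theta2) = V2/V1 * sin(theta1) = 4038/3695 * 0.573576 = 0.62682
theta2 = arcsin(0.62682) = 38.8159 degrees

38.8159


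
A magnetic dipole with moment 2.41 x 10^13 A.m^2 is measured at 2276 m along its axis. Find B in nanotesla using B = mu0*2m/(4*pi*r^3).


m = 2.41 x 10^13 = 24100000000000 A.m^2
2m = 48200000000000 A.m^2
r^3 = 2276^3 = 11790080576
B = (4pi*10^-7) * 48200000000000 / (4*pi * 11790080576) * 1e9
= 60569906.361211 / 148158522091.17 * 1e9
= 408818.2408 nT

408818.2408


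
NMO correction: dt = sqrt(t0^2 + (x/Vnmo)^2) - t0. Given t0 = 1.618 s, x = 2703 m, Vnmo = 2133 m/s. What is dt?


x/Vnmo = 2703/2133 = 1.267229
(x/Vnmo)^2 = 1.60587
t0^2 = 2.617924
sqrt(2.617924 + 1.60587) = 2.055187
dt = 2.055187 - 1.618 = 0.437187

0.437187


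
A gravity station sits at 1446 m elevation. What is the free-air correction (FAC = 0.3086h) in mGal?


FAC = 0.3086 * h
= 0.3086 * 1446
= 446.2356 mGal

446.2356


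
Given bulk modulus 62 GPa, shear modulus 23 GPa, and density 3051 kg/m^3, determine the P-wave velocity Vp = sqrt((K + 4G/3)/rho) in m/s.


First compute the effective modulus:
K + 4G/3 = 62e9 + 4*23e9/3 = 92666666666.67 Pa
Then divide by density:
92666666666.67 / 3051 = 30372555.4463 Pa/(kg/m^3)
Take the square root:
Vp = sqrt(30372555.4463) = 5511.13 m/s

5511.13


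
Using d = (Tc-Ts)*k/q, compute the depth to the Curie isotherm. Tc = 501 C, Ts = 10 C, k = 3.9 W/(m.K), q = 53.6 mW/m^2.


T_Curie - T_surf = 501 - 10 = 491 C
Convert q to W/m^2: 53.6 mW/m^2 = 0.0536 W/m^2
d = 491 * 3.9 / 0.0536 = 35725.75 m

35725.75


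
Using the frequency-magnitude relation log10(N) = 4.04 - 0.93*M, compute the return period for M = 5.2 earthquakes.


log10(N) = 4.04 - 0.93*5.2 = -0.796
N = 10^-0.796 = 0.159956
T = 1/N = 1/0.159956 = 6.2517 years

6.2517


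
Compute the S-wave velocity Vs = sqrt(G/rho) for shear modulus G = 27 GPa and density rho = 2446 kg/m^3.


Convert G to Pa: G = 27e9 Pa
Compute G/rho = 27e9 / 2446 = 11038430.0899
Vs = sqrt(11038430.0899) = 3322.41 m/s

3322.41


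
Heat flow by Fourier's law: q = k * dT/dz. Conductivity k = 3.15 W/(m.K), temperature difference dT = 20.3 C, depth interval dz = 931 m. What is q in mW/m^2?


q = k * dT / dz * 1000
= 3.15 * 20.3 / 931 * 1000
= 0.068684 * 1000
= 68.6842 mW/m^2

68.6842


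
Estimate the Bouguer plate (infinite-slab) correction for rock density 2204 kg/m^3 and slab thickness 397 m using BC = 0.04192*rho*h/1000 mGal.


BC = 0.04192 * rho * h / 1000
= 0.04192 * 2204 * 397 / 1000
= 36.6795 mGal

36.6795


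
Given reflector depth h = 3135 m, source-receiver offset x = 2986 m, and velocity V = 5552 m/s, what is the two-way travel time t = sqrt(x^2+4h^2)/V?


x^2 + 4h^2 = 2986^2 + 4*3135^2 = 8916196 + 39312900 = 48229096
sqrt(48229096) = 6944.7171
t = 6944.7171 / 5552 = 1.2508 s

1.2508


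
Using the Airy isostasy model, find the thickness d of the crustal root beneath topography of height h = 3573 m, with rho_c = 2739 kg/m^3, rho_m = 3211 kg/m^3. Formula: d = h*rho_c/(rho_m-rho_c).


rho_m - rho_c = 3211 - 2739 = 472
d = 3573 * 2739 / 472
= 9786447 / 472
= 20734.0 m

20734.0


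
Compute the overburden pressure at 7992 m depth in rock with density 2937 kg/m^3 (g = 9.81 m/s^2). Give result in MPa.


P = rho * g * z / 1e6
= 2937 * 9.81 * 7992 / 1e6
= 230265264.24 / 1e6
= 230.2653 MPa

230.2653


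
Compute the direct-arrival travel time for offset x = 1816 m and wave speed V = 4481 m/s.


t = x / V
= 1816 / 4481
= 0.4053 s

0.4053


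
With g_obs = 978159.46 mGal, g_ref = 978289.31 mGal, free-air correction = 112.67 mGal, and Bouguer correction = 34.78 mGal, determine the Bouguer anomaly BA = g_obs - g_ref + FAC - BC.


BA = g_obs - g_ref + FAC - BC
= 978159.46 - 978289.31 + 112.67 - 34.78
= -51.96 mGal

-51.96


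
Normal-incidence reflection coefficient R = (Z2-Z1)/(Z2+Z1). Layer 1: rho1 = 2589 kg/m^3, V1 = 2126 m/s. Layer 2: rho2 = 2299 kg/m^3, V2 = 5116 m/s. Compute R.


Z1 = 2589 * 2126 = 5504214
Z2 = 2299 * 5116 = 11761684
R = (11761684 - 5504214) / (11761684 + 5504214) = 6257470 / 17265898 = 0.3624

0.3624


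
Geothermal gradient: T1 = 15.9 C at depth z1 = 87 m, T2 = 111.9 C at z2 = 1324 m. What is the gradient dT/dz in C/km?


dT = 111.9 - 15.9 = 96.0 C
dz = 1324 - 87 = 1237 m
gradient = dT/dz * 1000 = 96.0/1237 * 1000 = 77.6071 C/km

77.6071
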